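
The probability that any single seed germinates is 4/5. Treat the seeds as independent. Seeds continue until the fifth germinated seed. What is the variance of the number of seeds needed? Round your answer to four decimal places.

Y = total seeds until the fifth success; negative binomial with r=5, p=0.80.
Var(Y) = r(1−p)/p² = 5·0.20 / 0.80² = 1.562500

1.5625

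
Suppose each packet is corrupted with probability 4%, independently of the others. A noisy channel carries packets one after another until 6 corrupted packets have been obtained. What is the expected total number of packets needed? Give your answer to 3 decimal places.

Y = total packets until the sixth success; negative binomial with r=6, p=0.04.
E[Y] = r / p = 6 / 0.04 = 150.00000

150.000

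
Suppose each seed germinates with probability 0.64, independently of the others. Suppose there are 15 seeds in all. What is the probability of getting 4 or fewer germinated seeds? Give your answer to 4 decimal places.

X ~ Binomial(15, 0.64); P(X ≤ 4) = Σ C(15,k) p^k (1−p)^(15−k) over k:
  k=0: C(15,0)·0.64^0·0.36^15 = 0.000000
  k=1: C(15,1)·0.64^1·0.36^14 = 0.000006
  k=2: C(15,2)·0.64^2·0.36^13 = 0.000073
  k=3: C(15,3)·0.64^3·0.36^12 = 0.000565
  k=4: C(15,4)·0.64^4·0.36^11 = 0.003014
Total = 0.003659

0.0037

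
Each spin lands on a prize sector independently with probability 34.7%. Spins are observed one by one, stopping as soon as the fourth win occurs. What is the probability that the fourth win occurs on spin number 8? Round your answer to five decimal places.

0.09227

Y = trial on which the fourth success occurs; negative binomial, r=4, p=0.347.
P(Y=8) = C(7,3) · p^4 · (1−p)^4
= 35 · 0.014498 · 0.18182 = 0.0922654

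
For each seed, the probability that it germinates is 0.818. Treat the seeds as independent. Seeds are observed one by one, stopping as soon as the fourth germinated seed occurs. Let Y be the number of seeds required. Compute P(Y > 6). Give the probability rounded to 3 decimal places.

Needing more than 6 seeds ⇔ fewer than 4 successes in the first 6. With X ~ Binomial(6, 0.818), P(Y > 6) = P(X ≤ 3).
  k=0: C(6,0)·0.818^0·0.182^6 = 0.00004
  k=1: C(6,1)·0.818^1·0.182^5 = 0.00098
  k=2: C(6,2)·0.818^2·0.182^4 = 0.01101
  k=3: C(6,3)·0.818^3·0.182^3 = 0.06599
P(X ≤ 3) = 0.07802

0.078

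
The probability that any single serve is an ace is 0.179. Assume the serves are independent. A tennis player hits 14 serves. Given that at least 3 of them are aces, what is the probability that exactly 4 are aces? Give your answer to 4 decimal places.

0.3040

X ~ Binomial(14, 0.179). Want P(X=4 | X≥3) = P(X=4) / P(X≥3).
P(X=4) = C(14,4)·0.179^4·0.821^10 = 0.142981
P(X≥3) = 1 − 0.063213 − 0.192949 − 0.273442 = 0.470396
Ratio = 0.142981 / 0.470396 = 0.303958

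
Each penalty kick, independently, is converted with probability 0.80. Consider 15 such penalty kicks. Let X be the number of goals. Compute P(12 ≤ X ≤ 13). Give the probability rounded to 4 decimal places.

0.4810

X ~ Binomial(15, 0.80); P(12 ≤ X ≤ 13) = Σ C(15,k) p^k (1−p)^(15−k) over k:
  k=12: C(15,12)·0.80^12·0.20^3 = 0.250139
  k=13: C(15,13)·0.80^13·0.20^2 = 0.230897
Total = 0.481036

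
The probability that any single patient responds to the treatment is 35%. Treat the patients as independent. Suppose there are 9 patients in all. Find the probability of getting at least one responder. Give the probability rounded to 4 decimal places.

P(at least one) = 1 − P(none) = 1 − (1 − 0.35)^9
= 1 − 0.020712 = 0.979288

0.9793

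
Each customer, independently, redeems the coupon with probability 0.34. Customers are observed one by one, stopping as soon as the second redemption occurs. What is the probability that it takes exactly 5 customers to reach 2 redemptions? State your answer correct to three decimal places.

Y = trial on which the second success occurs; negative binomial, r=2, p=0.34.
P(Y=5) = C(4,1) · p^2 · (1−p)^3
= 4 · 0.1156 · 0.2875 = 0.13294

0.133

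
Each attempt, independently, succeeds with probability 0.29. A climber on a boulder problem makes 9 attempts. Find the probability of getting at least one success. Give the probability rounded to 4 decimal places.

0.9542

P(at least one) = 1 − P(none) = 1 − (1 − 0.29)^9
= 1 − 0.045849 = 0.954151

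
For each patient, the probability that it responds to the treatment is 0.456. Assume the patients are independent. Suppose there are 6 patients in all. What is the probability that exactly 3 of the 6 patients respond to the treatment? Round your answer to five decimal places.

0.30530

X ~ Binomial(n=6, p=0.456).
P(X=3) = C(6,3) · p^3 · (1−p)^3
= 20 · 0.094819 · 0.16099 = 0.3052961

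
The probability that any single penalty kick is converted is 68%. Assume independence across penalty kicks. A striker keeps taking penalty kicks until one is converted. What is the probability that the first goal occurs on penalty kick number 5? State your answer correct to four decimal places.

Geometric (trials to first success), p = 0.68.
P(Y = 5) = (1−p)^4 · p = 0.010486 · 0.68 = 0.007130

0.0071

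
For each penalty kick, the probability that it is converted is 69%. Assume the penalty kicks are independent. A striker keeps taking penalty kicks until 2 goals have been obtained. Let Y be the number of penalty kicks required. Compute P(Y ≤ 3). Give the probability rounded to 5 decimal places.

Finishing within 3 penalty kicks ⇔ at least 2 successes in the first 3. With X ~ Binomial(3, 0.69), P(Y ≤ 3) = 1 − P(X ≤ 1).
  k=0: C(3,0)·0.69^0·0.31^3 = 0.0297910
  k=1: C(3,1)·0.69^1·0.31^2 = 0.1989270
1 − 0.2287180 = 0.7712820

0.77128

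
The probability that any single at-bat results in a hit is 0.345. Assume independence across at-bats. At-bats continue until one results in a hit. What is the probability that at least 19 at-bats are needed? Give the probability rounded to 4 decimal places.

0.0005

Y = number of at-bats to the first success; geometric, p = 0.345.
P(Y > 18) = P(first 18 all fail) = (1−p)^18 = 0.000492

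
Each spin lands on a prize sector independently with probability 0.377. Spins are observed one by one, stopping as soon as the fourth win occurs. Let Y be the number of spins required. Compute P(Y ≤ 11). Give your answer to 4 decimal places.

0.6468

Finishing within 11 spins ⇔ at least 4 successes in the first 11. With X ~ Binomial(11, 0.377), P(Y ≤ 11) = 1 − P(X ≤ 3).
  k=0: C(11,0)·0.377^0·0.623^11 = 0.005487
  k=1: C(11,1)·0.377^1·0.623^10 = 0.036527
  k=2: C(11,2)·0.377^2·0.623^9 = 0.110519
  k=3: C(11,3)·0.377^3·0.623^8 = 0.200638
1 − 0.353171 = 0.646829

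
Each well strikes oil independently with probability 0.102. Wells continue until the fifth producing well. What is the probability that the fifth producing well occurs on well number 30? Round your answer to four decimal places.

Y = trial on which the fifth success occurs; negative binomial, r=5, p=0.102.
P(Y=30) = C(29,4) · p^5 · (1−p)^25
= 23751 · 1.1041e-05 · 0.067906 = 0.017807

0.0178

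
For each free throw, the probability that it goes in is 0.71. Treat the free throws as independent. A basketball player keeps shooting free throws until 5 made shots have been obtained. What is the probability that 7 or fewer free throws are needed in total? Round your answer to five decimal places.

0.66964

Finishing within 7 free throws ⇔ at least 5 successes in the first 7. With X ~ Binomial(7, 0.71), P(Y ≤ 7) = 1 − P(X ≤ 4).
  k=0: C(7,0)·0.71^0·0.29^7 = 0.0001725
  k=1: C(7,1)·0.71^1·0.29^6 = 0.0029563
  k=2: C(7,2)·0.71^2·0.29^5 = 0.0217133
  k=3: C(7,3)·0.71^3·0.29^4 = 0.0886003
  k=4: C(7,4)·0.71^4·0.29^3 = 0.2169179
1 − 0.3303603 = 0.6696397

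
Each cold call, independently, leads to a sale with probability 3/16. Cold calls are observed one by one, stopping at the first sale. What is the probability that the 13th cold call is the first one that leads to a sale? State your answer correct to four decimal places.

0.0155

Geometric (trials to first success), p = 0.1875.
P(Y = 13) = (1−p)^12 · p = 0.082771 · 0.1875 = 0.015520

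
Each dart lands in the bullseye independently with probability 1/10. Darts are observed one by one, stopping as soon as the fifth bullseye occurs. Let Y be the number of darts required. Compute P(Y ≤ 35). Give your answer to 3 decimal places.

0.269

Finishing within 35 darts ⇔ at least 5 successes in the first 35. With X ~ Binomial(35, 0.10), P(Y ≤ 35) = 1 − P(X ≤ 4).
  k=0: C(35,0)·0.10^0·0.90^35 = 0.02503
  k=1: C(35,1)·0.10^1·0.90^34 = 0.09734
  k=2: C(35,2)·0.10^2·0.90^33 = 0.18387
  k=3: C(35,3)·0.10^3·0.90^32 = 0.22473
  k=4: C(35,4)·0.10^4·0.90^31 = 0.19976
1 − 0.73075 = 0.26925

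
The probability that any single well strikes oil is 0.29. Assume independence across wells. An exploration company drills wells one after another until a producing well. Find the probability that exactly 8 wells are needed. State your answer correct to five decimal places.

0.02638

Geometric (trials to first success), p = 0.29.
P(Y = 8) = (1−p)^7 · p = 0.090951 · 0.29 = 0.0263758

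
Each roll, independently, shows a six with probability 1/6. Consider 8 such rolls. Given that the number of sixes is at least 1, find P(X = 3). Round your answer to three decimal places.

X ~ Binomial(8, 0.166667). Want P(X=3 | X≥1) = P(X=3) / P(X≥1).
P(X=3) = C(8,3)·0.166667^3·0.833333^5 = 0.10419
P(X≥1) = 1 − 0.23257 = 0.76743
Ratio = 0.10419 / 0.76743 = 0.13577

0.136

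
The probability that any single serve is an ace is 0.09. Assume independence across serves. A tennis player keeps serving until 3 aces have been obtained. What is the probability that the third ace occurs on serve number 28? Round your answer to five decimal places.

0.02421

Y = trial on which the third success occurs; negative binomial, r=3, p=0.09.
P(Y=28) = C(27,2) · p^3 · (1−p)^25
= 351 · 0.000729 · 0.094631 = 0.0242142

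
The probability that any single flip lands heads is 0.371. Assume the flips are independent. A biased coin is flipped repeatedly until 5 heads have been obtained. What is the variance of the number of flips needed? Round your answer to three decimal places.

22.849

Y = total flips until the fifth success; negative binomial with r=5, p=0.371.
Var(Y) = r(1−p)/p² = 5·0.629 / 0.371² = 22.84930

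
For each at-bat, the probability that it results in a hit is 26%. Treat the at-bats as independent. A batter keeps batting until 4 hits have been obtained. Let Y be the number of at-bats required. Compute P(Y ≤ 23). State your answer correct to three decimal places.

0.885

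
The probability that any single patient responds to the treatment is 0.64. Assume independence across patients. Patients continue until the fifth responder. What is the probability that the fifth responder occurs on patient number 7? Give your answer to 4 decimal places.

Y = trial on which the fifth success occurs; negative binomial, r=5, p=0.64.
P(Y=7) = C(6,4) · p^5 · (1−p)^2
= 15 · 0.10737 · 0.1296 = 0.208735

0.2087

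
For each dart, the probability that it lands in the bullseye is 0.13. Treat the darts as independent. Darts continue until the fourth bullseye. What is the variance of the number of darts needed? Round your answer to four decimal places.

Y = total darts until the fourth success; negative binomial with r=4, p=0.13.
Var(Y) = r(1−p)/p² = 4·0.87 / 0.13² = 205.917160

205.9172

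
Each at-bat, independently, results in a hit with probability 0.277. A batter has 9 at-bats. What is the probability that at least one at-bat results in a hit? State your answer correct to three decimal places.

0.946

P(at least one) = 1 − P(none) = 1 − (1 − 0.277)^9
= 1 − 0.05398 = 0.94602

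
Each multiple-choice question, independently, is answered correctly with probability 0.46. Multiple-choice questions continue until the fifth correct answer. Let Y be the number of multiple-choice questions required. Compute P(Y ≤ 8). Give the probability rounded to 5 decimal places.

Finishing within 8 multiple-choice questions ⇔ at least 5 successes in the first 8. With X ~ Binomial(8, 0.46), P(Y ≤ 8) = 1 − P(X ≤ 4).
  k=0: C(8,0)·0.46^0·0.54^8 = 0.0072302
  k=1: C(8,1)·0.46^1·0.54^7 = 0.0492724
  k=2: C(8,2)·0.46^2·0.54^6 = 0.1469049
  k=3: C(8,3)·0.46^3·0.54^5 = 0.2502824
  k=4: C(8,4)·0.46^4·0.54^4 = 0.2665044
1 − 0.7201944 = 0.2798056

0.27981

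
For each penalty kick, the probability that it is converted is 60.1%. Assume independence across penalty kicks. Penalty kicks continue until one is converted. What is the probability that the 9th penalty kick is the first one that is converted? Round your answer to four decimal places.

0.0004

Geometric (trials to first success), p = 0.601.
P(Y = 9) = (1−p)^8 · p = 0.00064237 · 0.601 = 0.000386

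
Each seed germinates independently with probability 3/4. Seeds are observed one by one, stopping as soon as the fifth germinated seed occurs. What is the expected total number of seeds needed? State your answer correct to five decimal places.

6.66667

Y = total seeds until the fifth success; negative binomial with r=5, p=0.75.
E[Y] = r / p = 5 / 0.75 = 6.6666667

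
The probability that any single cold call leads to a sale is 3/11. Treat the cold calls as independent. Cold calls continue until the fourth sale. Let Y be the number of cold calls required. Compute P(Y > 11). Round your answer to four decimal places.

0.6491

Needing more than 11 cold calls ⇔ fewer than 4 successes in the first 11. With X ~ Binomial(11, 0.272727), P(Y > 11) = P(X ≤ 3).
  k=0: C(11,0)·0.272727^0·0.727273^11 = 0.030107
  k=1: C(11,1)·0.272727^1·0.727273^10 = 0.124192
  k=2: C(11,2)·0.272727^2·0.727273^9 = 0.232860
  k=3: C(11,3)·0.272727^3·0.727273^8 = 0.261968
P(X ≤ 3) = 0.649128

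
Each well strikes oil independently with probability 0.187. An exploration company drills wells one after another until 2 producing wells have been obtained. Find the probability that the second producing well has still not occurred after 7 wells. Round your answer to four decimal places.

Needing more than 7 wells ⇔ fewer than 2 successes in the first 7. With X ~ Binomial(7, 0.187), P(Y > 7) = P(X ≤ 1).
  k=0: C(7,0)·0.187^0·0.813^7 = 0.234765
  k=1: C(7,1)·0.187^1·0.813^6 = 0.377992
P(X ≤ 1) = 0.612758

0.6128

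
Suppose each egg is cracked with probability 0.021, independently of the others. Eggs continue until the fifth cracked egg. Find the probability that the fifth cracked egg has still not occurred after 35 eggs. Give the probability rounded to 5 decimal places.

0.99922

Needing more than 35 eggs ⇔ fewer than 5 successes in the first 35. With X ~ Binomial(35, 0.021), P(Y > 35) = P(X ≤ 4).
  k=0: C(35,0)·0.021^0·0.979^35 = 0.4757669
  k=1: C(35,1)·0.021^1·0.979^34 = 0.3571896
  k=2: C(35,2)·0.021^2·0.979^33 = 0.1302520
  k=3: C(35,3)·0.021^3·0.979^32 = 0.0307336
  k=4: C(35,4)·0.021^4·0.979^31 = 0.0052740
P(X ≤ 4) = 0.9992161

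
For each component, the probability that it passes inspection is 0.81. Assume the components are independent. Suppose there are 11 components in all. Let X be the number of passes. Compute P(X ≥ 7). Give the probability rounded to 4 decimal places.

0.9587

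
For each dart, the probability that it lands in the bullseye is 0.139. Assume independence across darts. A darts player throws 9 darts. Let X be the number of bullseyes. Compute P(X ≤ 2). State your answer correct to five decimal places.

0.88183

X ~ Binomial(9, 0.139); P(X ≤ 2) = Σ C(9,k) p^k (1−p)^(9−k) over k:
  k=0: C(9,0)·0.139^0·0.861^9 = 0.2600329
  k=1: C(9,1)·0.139^1·0.861^8 = 0.3778179
  k=2: C(9,2)·0.139^2·0.861^7 = 0.2439800
Total = 0.8818308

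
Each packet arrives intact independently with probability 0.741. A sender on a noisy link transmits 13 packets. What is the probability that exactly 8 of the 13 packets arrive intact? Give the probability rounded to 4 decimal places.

X ~ Binomial(n=13, p=0.741).
P(X=8) = C(13,8) · p^8 · (1−p)^5
= 1287 · 0.090896 · 0.0011655 = 0.136340

0.1363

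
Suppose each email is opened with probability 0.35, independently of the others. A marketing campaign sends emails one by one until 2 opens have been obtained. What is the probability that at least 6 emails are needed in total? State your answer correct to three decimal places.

0.428

Needing more than 5 emails ⇔ fewer than 2 successes in the first 5. With X ~ Binomial(5, 0.35), P(Y > 5) = P(X ≤ 1).
  k=0: C(5,0)·0.35^0·0.65^5 = 0.11603
  k=1: C(5,1)·0.35^1·0.65^4 = 0.31239
P(X ≤ 1) = 0.42841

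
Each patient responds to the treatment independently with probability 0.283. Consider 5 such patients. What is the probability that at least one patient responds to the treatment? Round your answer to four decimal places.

0.8105

P(at least one) = 1 − P(none) = 1 − (1 − 0.283)^5
= 1 − 0.189494 = 0.810506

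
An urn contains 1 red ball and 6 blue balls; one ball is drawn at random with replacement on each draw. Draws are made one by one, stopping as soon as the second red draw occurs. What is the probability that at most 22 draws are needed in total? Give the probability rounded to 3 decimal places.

Finishing within 22 draws ⇔ at least 2 successes in the first 22. With X ~ Binomial(22, 0.142857), P(Y ≤ 22) = 1 − P(X ≤ 1).
  k=0: C(22,0)·0.142857^0·0.857143^22 = 0.03366
  k=1: C(22,1)·0.142857^1·0.857143^21 = 0.12344
1 − 0.15710 = 0.84290

0.843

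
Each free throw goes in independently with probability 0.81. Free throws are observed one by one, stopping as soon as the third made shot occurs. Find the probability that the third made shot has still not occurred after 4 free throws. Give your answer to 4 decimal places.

0.1656

Needing more than 4 free throws ⇔ fewer than 3 successes in the first 4. With X ~ Binomial(4, 0.81), P(Y > 4) = P(X ≤ 2).
  k=0: C(4,0)·0.81^0·0.19^4 = 0.001303
  k=1: C(4,1)·0.81^1·0.19^3 = 0.022223
  k=2: C(4,2)·0.81^2·0.19^2 = 0.142111
P(X ≤ 2) = 0.165638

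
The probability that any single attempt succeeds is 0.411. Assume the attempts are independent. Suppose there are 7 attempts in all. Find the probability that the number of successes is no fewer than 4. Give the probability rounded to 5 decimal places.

0.31136

X ~ Binomial(7, 0.411); P(X ≥ 4) = Σ C(7,k) p^k (1−p)^(7−k) over k:
  k=4: C(7,4)·0.411^4·0.589^3 = 0.2040710
  k=5: C(7,5)·0.411^5·0.589^2 = 0.0854396
  k=6: C(7,6)·0.411^6·0.589^1 = 0.0198730
  k=7: C(7,7)·0.411^7·0.589^0 = 0.0019810
Total = 0.3113646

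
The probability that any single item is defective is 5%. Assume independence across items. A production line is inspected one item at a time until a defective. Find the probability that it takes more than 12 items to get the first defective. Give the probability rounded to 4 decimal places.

0.5404

Y = number of items to the first success; geometric, p = 0.05.
P(Y > 12) = P(first 12 all fail) = (1−p)^12 = 0.540360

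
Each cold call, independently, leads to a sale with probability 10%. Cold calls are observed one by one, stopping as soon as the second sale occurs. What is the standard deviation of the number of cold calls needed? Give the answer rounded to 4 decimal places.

13.4164

Y = total cold calls until the second success; negative binomial with r=2, p=0.10.
SD(Y) = √[r(1−p)/p²] = √(180.000000) = 13.416408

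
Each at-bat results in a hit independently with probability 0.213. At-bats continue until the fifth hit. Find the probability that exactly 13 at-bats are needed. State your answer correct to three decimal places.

Y = trial on which the fifth success occurs; negative binomial, r=5, p=0.213.
P(Y=13) = C(12,4) · p^5 · (1−p)^8
= 495 · 0.00043843 · 0.14716 = 0.03194

0.032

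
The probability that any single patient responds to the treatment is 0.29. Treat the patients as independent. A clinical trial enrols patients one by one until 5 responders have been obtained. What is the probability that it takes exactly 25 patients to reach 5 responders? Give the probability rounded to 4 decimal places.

Y = trial on which the fifth success occurs; negative binomial, r=5, p=0.29.
P(Y=25) = C(24,4) · p^5 · (1−p)^20
= 10626 · 0.0020511 · 0.0010597 = 0.023095

0.0231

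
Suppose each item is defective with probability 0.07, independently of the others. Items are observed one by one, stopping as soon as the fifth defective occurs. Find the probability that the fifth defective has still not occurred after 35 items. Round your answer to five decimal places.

0.90516

Needing more than 35 items ⇔ fewer than 5 successes in the first 35. With X ~ Binomial(35, 0.07), P(Y > 35) = P(X ≤ 4).
  k=0: C(35,0)·0.07^0·0.93^35 = 0.0788684
  k=1: C(35,1)·0.07^1·0.93^34 = 0.2077717
  k=2: C(35,2)·0.07^2·0.93^33 = 0.2658584
  k=3: C(35,3)·0.07^3·0.93^32 = 0.2201193
  k=4: C(35,4)·0.07^4·0.93^31 = 0.1325450
P(X ≤ 4) = 0.9051627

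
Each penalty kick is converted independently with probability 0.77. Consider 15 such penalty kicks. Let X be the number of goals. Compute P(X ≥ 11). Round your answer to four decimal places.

X ~ Binomial(15, 0.77); P(X ≥ 11) = Σ C(15,k) p^k (1−p)^(15−k) over k:
  k=11: C(15,11)·0.77^11·0.23^4 = 0.215497
  k=12: C(15,12)·0.77^12·0.23^3 = 0.240483
  k=13: C(15,13)·0.77^13·0.23^2 = 0.185791
  k=14: C(15,14)·0.77^14·0.23^1 = 0.088857
  k=15: C(15,15)·0.77^15·0.23^0 = 0.019832
Total = 0.750459

0.7505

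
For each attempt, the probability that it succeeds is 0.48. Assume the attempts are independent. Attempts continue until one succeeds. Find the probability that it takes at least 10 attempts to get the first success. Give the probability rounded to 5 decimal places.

Y = number of attempts to the first success; geometric, p = 0.48.
P(Y > 9) = P(first 9 all fail) = (1−p)^9 = 0.0027799

0.00278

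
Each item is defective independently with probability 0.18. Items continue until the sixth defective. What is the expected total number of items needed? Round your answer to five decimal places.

33.33333

Y = total items until the sixth success; negative binomial with r=6, p=0.18.
E[Y] = r / p = 6 / 0.18 = 33.3333333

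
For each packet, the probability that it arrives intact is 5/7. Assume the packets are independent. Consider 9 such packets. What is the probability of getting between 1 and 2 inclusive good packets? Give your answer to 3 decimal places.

0.003

X ~ Binomial(9, 0.714286); P(1 ≤ X ≤ 2) = Σ C(9,k) p^k (1−p)^(9−k) over k:
  k=1: C(9,1)·0.714286^1·0.285714^8 = 0.00029
  k=2: C(9,2)·0.714286^2·0.285714^7 = 0.00285
Total = 0.00314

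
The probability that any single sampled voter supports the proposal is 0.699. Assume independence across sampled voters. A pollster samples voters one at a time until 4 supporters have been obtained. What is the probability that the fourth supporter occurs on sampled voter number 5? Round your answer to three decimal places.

Y = trial on which the fourth success occurs; negative binomial, r=4, p=0.699.
P(Y=5) = C(4,3) · p^4 · (1−p)^1
= 4 · 0.23873 · 0.301 = 0.28743

0.287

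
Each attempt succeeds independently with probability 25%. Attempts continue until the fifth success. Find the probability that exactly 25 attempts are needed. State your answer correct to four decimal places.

0.0329

Y = trial on which the fifth success occurs; negative binomial, r=5, p=0.25.
P(Y=25) = C(24,4) · p^5 · (1−p)^20
= 10626 · 0.00097656 · 0.0031712 = 0.032908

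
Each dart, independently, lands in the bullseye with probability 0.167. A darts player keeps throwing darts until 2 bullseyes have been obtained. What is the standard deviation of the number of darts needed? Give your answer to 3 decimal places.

7.729

Y = total darts until the second success; negative binomial with r=2, p=0.167.
SD(Y) = √[r(1−p)/p²] = √(59.73681) = 7.72896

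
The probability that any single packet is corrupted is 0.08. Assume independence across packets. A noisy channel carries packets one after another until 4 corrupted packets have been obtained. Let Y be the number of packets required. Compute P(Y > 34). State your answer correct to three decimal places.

Needing more than 34 packets ⇔ fewer than 4 successes in the first 34. With X ~ Binomial(34, 0.08), P(Y > 34) = P(X ≤ 3).
  k=0: C(34,0)·0.08^0·0.92^34 = 0.05872
  k=1: C(34,1)·0.08^1·0.92^33 = 0.17361
  k=2: C(34,2)·0.08^2·0.92^32 = 0.24909
  k=3: C(34,3)·0.08^3·0.92^31 = 0.23104
P(X ≤ 3) = 0.71245

0.712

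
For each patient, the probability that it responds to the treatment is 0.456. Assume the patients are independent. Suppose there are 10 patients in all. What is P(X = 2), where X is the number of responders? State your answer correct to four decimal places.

0.0718

X ~ Binomial(n=10, p=0.456).
P(X=2) = C(10,2) · p^2 · (1−p)^8
= 45 · 0.20794 · 0.0076699 = 0.071768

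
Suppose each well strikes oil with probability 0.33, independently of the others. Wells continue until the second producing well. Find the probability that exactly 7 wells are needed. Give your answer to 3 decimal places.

0.088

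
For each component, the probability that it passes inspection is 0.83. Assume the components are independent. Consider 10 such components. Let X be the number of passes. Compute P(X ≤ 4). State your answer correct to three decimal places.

0.003

X ~ Binomial(10, 0.83); P(X ≤ 4) = Σ C(10,k) p^k (1−p)^(10−k) over k:
  k=0: C(10,0)·0.83^0·0.17^10 = 0.00000
  k=1: C(10,1)·0.83^1·0.17^9 = 0.00000
  k=2: C(10,2)·0.83^2·0.17^8 = 0.00002
  k=3: C(10,3)·0.83^3·0.17^7 = 0.00028
  k=4: C(10,4)·0.83^4·0.17^6 = 0.00241
Total = 0.00271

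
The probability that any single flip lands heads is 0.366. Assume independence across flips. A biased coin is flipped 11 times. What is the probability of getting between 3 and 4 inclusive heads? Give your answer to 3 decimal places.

0.455

X ~ Binomial(11, 0.366); P(3 ≤ X ≤ 4) = Σ C(11,k) p^k (1−p)^(11−k) over k:
  k=3: C(11,3)·0.366^3·0.634^8 = 0.21117
  k=4: C(11,4)·0.366^4·0.634^7 = 0.24382
Total = 0.45499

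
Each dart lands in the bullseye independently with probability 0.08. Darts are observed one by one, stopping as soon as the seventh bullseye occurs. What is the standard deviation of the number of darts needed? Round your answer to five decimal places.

31.72144

Y = total darts until the seventh success; negative binomial with r=7, p=0.08.
SD(Y) = √[r(1−p)/p²] = √(1006.2500000) = 31.7214439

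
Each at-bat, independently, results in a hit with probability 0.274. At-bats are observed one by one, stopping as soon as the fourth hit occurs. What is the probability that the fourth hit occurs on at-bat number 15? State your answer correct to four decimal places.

0.0606

Y = trial on which the fourth success occurs; negative binomial, r=4, p=0.274.
P(Y=15) = C(14,3) · p^4 · (1−p)^11
= 364 · 0.0056364 · 0.029533 = 0.060591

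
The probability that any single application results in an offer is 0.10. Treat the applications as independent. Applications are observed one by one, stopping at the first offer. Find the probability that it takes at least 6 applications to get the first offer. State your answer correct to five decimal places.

0.59049

Y = number of applications to the first success; geometric, p = 0.10.
P(Y > 5) = P(first 5 all fail) = (1−p)^5 = 0.5904900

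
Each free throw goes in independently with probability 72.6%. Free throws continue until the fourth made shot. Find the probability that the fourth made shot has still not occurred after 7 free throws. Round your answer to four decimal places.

0.0948

Needing more than 7 free throws ⇔ fewer than 4 successes in the first 7. With X ~ Binomial(7, 0.726), P(Y > 7) = P(X ≤ 3).
  k=0: C(7,0)·0.726^0·0.274^7 = 0.000116
  k=1: C(7,1)·0.726^1·0.274^6 = 0.002150
  k=2: C(7,2)·0.726^2·0.274^5 = 0.017094
  k=3: C(7,3)·0.726^3·0.274^4 = 0.075488
P(X ≤ 3) = 0.094849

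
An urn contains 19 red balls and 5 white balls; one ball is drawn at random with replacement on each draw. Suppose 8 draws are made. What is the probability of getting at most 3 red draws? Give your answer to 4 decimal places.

0.0125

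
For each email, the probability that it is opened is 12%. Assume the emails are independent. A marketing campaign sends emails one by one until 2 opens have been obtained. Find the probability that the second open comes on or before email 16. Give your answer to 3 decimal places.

Finishing within 16 emails ⇔ at least 2 successes in the first 16. With X ~ Binomial(16, 0.12), P(Y ≤ 16) = 1 − P(X ≤ 1).
  k=0: C(16,0)·0.12^0·0.88^16 = 0.12934
  k=1: C(16,1)·0.12^1·0.88^15 = 0.28219
1 − 0.41153 = 0.58847

0.588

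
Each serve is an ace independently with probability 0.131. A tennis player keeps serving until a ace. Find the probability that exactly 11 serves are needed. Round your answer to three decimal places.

0.032

Geometric (trials to first success), p = 0.131.
P(Y = 11) = (1−p)^10 · p = 0.24558 · 0.131 = 0.03217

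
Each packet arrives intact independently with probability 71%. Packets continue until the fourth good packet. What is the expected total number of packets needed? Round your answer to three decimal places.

5.634

Y = total packets until the fourth success; negative binomial with r=4, p=0.71.
E[Y] = r / p = 4 / 0.71 = 5.63380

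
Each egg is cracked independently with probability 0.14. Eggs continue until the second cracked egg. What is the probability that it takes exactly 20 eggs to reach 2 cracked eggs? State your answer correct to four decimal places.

Y = trial on which the second success occurs; negative binomial, r=2, p=0.14.
P(Y=20) = C(19,1) · p^2 · (1−p)^18
= 19 · 0.0196 · 0.066217 = 0.024659

0.0247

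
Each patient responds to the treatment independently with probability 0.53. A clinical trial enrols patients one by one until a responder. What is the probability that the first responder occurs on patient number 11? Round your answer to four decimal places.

0.0003

Geometric (trials to first success), p = 0.53.
P(Y = 11) = (1−p)^10 · p = 0.00052599 · 0.53 = 0.000279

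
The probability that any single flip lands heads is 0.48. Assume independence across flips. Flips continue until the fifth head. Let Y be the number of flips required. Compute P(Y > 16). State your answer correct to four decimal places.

0.0537

Needing more than 16 flips ⇔ fewer than 5 successes in the first 16. With X ~ Binomial(16, 0.48), P(Y > 16) = P(X ≤ 4).
  k=0: C(16,0)·0.48^0·0.52^16 = 0.000029
  k=1: C(16,1)·0.48^1·0.52^15 = 0.000422
  k=2: C(16,2)·0.48^2·0.52^14 = 0.002922
  k=3: C(16,3)·0.48^3·0.52^13 = 0.012588
  k=4: C(16,4)·0.48^4·0.52^12 = 0.037764
P(X ≤ 4) = 0.053725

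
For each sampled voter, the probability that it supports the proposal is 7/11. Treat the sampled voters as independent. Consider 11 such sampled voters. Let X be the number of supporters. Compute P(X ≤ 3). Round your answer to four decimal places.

0.0158

X ~ Binomial(11, 0.636364); P(X ≤ 3) = Σ C(11,k) p^k (1−p)^(11−k) over k:
  k=0: C(11,0)·0.636364^0·0.363636^11 = 0.000015
  k=1: C(11,1)·0.636364^1·0.363636^10 = 0.000283
  k=2: C(11,2)·0.636364^2·0.363636^9 = 0.002476
  k=3: C(11,3)·0.636364^3·0.363636^8 = 0.013000
Total = 0.015774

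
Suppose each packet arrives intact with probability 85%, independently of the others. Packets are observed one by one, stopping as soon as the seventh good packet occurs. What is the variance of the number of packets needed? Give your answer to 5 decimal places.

Y = total packets until the seventh success; negative binomial with r=7, p=0.85.
Var(Y) = r(1−p)/p² = 7·0.15 / 0.85² = 1.4532872

1.45329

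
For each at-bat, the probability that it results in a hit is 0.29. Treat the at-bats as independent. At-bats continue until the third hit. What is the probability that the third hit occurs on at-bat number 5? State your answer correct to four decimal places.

0.0738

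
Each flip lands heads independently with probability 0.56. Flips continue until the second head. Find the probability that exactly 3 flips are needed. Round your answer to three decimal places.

Y = trial on which the second success occurs; negative binomial, r=2, p=0.56.
P(Y=3) = C(2,1) · p^2 · (1−p)^1
= 2 · 0.3136 · 0.44 = 0.27597

0.276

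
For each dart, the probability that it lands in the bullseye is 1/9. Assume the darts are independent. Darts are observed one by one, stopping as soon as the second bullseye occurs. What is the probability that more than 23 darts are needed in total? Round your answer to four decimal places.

0.2581

Needing more than 23 darts ⇔ fewer than 2 successes in the first 23. With X ~ Binomial(23, 0.111111), P(Y > 23) = P(X ≤ 1).
  k=0: C(23,0)·0.111111^0·0.888889^23 = 0.066603
  k=1: C(23,1)·0.111111^1·0.888889^22 = 0.191483
P(X ≤ 1) = 0.258086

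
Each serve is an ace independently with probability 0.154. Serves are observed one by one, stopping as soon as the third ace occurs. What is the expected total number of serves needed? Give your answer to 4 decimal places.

Y = total serves until the third success; negative binomial with r=3, p=0.154.
E[Y] = r / p = 3 / 0.154 = 19.480519

19.4805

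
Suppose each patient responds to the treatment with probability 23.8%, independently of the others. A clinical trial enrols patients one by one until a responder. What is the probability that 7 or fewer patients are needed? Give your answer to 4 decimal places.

Y = number of patients to the first success; geometric, p = 0.238.
P(Y ≤ 7) = 1 − (1−p)^7 = 1 − 0.149171 = 0.850829

0.8508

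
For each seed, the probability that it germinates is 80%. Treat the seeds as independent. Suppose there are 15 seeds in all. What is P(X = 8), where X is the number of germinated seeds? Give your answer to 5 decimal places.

X ~ Binomial(n=15, p=0.80).
P(X=8) = C(15,8) · p^8 · (1−p)^7
= 6435 · 0.16777 · 1.28e-05 = 0.0138191

0.01382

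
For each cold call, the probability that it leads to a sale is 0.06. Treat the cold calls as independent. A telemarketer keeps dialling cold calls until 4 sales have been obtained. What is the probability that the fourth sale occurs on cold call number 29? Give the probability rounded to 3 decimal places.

0.009

Y = trial on which the fourth success occurs; negative binomial, r=4, p=0.06.
P(Y=29) = C(28,3) · p^4 · (1−p)^25
= 3276 · 1.296e-05 · 0.21291 = 0.00904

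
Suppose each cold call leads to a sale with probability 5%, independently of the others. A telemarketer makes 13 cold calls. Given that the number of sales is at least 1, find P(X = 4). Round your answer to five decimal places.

X ~ Binomial(13, 0.05). Want P(X=4 | X≥1) = P(X=4) / P(X≥1).
P(X=4) = C(13,4)·0.05^4·0.95^9 = 0.0028164
P(X≥1) = 1 − 0.5133421 = 0.4866579
Ratio = 0.0028164 / 0.4866579 = 0.0057873

0.00579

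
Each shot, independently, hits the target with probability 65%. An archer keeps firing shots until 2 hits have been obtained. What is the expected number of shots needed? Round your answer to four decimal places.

Y = total shots until the second success; negative binomial with r=2, p=0.65.
E[Y] = r / p = 2 / 0.65 = 3.076923

3.0769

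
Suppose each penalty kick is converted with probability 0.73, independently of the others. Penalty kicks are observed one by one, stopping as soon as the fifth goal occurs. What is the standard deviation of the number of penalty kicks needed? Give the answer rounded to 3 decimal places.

Y = total penalty kicks until the fifth success; negative binomial with r=5, p=0.73.
SD(Y) = √[r(1−p)/p²] = √(2.53331) = 1.59164

1.592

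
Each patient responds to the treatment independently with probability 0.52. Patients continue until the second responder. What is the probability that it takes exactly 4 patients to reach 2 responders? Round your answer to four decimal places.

0.1869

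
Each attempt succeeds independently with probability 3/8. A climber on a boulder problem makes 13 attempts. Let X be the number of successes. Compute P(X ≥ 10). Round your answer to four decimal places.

X ~ Binomial(13, 0.375); P(X ≥ 10) = Σ C(13,k) p^k (1−p)^(13−k) over k:
  k=10: C(13,10)·0.375^10·0.625^3 = 0.003840
  k=11: C(13,11)·0.375^11·0.625^2 = 0.000628
  k=12: C(13,12)·0.375^12·0.625^1 = 0.000063
  k=13: C(13,13)·0.375^13·0.625^0 = 0.000003
Total = 0.004534

0.0045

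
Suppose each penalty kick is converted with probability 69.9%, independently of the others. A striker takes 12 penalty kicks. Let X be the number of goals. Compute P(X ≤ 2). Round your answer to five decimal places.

0.00021

X ~ Binomial(12, 0.699); P(X ≤ 2) = Σ C(12,k) p^k (1−p)^(12−k) over k:
  k=0: C(12,0)·0.699^0·0.301^12 = 0.0000006
  k=1: C(12,1)·0.699^1·0.301^11 = 0.0000154
  k=2: C(12,2)·0.699^2·0.301^10 = 0.0001969
Total = 0.0002128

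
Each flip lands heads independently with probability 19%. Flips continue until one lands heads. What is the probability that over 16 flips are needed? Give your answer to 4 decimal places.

Y = number of flips to the first success; geometric, p = 0.19.
P(Y > 16) = P(first 16 all fail) = (1−p)^16 = 0.034337

0.0343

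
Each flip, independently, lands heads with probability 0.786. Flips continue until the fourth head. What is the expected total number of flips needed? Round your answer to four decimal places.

Y = total flips until the fourth success; negative binomial with r=4, p=0.786.
E[Y] = r / p = 4 / 0.786 = 5.089059

5.0891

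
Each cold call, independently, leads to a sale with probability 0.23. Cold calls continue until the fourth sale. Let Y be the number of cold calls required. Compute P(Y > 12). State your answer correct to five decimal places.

0.70965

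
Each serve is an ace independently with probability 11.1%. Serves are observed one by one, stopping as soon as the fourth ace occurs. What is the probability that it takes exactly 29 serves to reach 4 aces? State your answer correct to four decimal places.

Y = trial on which the fourth success occurs; negative binomial, r=4, p=0.111.
P(Y=29) = C(28,3) · p^4 · (1−p)^25
= 3276 · 0.00015181 · 0.052789 = 0.026253

0.0263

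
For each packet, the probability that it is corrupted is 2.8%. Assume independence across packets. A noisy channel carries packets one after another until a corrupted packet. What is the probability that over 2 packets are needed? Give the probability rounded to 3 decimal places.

Y = number of packets to the first success; geometric, p = 0.028.
P(Y > 2) = P(first 2 all fail) = (1−p)^2 = 0.94478

0.945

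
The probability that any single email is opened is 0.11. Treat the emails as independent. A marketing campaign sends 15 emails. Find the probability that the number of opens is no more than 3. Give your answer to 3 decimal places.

0.926

X ~ Binomial(15, 0.11); P(X ≤ 3) = Σ C(15,k) p^k (1−p)^(15−k) over k:
  k=0: C(15,0)·0.11^0·0.89^15 = 0.17412
  k=1: C(15,1)·0.11^1·0.89^14 = 0.32281
  k=2: C(15,2)·0.11^2·0.89^13 = 0.27928
  k=3: C(15,3)·0.11^3·0.89^12 = 0.14958
Total = 0.92579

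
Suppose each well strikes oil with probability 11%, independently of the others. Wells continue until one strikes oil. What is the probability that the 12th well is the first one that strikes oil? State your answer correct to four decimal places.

0.0305

Geometric (trials to first success), p = 0.11.
P(Y = 12) = (1−p)^11 · p = 0.27752 · 0.11 = 0.030527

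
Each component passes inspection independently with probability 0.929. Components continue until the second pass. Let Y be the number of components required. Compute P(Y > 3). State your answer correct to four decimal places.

Needing more than 3 components ⇔ fewer than 2 successes in the first 3. With X ~ Binomial(3, 0.929), P(Y > 3) = P(X ≤ 1).
  k=0: C(3,0)·0.929^0·0.071^3 = 0.000358
  k=1: C(3,1)·0.929^1·0.071^2 = 0.014049
P(X ≤ 1) = 0.014407

0.0144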